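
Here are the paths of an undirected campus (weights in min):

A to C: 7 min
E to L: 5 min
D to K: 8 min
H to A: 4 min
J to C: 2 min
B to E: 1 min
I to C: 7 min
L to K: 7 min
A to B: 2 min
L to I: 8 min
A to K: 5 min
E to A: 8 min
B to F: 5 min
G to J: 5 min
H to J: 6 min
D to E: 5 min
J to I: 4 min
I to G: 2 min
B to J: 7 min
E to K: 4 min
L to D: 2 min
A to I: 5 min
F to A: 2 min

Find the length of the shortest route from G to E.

10 min

Running Dijkstra from G:
G: 0
I: 2  (via G)
J: 5  (via G)
A: 7  (via I)
C: 7  (via J)
B: 9  (via A)
F: 9  (via A)
E: 10  (via B)
Shortest route: G–I–A–B–E = 10 min.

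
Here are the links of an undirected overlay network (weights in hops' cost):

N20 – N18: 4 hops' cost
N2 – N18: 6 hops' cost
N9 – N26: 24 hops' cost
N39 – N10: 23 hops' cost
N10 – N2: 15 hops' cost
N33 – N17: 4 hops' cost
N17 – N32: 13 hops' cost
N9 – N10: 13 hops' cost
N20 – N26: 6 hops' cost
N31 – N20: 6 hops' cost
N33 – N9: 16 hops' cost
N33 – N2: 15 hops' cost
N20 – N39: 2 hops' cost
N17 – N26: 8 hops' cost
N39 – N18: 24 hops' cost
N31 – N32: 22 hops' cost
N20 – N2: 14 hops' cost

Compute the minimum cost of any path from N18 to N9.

34 hops' cost

Enumerating some paths:
N18 → N20 → N26 → N9: 4+6+24 = 34
N18 → N2 → N33 → N9: 6+15+16 = 37
The minimum is 34 hops' cost via N18 → N20 → N26 → N9.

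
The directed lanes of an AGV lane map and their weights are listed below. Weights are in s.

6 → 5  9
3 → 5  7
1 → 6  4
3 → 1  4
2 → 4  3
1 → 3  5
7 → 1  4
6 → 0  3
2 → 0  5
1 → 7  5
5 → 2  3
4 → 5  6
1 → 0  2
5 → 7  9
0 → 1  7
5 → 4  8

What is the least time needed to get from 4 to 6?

23 s

Candidate routes:
4 → 5 → 2 → 0 → 1 → 6: 6+3+5+7+4 = 25
4 → 5 → 7 → 1 → 6: 6+9+4+4 = 23
The minimum is 23 s via 4 → 5 → 7 → 1 → 6.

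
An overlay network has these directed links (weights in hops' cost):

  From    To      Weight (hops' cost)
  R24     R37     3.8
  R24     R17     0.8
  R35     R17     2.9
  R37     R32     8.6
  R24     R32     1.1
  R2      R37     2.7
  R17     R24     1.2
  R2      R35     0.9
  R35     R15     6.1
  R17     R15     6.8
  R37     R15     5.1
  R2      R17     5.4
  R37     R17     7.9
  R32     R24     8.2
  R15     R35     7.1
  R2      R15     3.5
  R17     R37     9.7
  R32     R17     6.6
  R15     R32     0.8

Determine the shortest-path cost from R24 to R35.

14.7 hops' cost

Enumerating some paths:
R24–R17–R15–R35: 0.8+6.8+7.1 = 14.7
R24–R37–R15–R35: 3.8+5.1+7.1 = 16
Cheapest is R24–R17–R15–R35 at 14.7 hops' cost.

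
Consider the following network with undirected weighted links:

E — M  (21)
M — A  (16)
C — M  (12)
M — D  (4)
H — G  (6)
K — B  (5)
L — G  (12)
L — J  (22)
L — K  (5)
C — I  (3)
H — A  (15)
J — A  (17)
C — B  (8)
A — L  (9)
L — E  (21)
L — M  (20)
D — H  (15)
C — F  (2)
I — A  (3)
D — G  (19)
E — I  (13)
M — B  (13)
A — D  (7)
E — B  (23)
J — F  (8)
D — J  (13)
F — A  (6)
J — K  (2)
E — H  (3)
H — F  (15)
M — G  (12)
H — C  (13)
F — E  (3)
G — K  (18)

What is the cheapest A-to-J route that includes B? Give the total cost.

Best A to B: A–I–C–B costing 14
Shortest B→J: B–K–J = 7
Total via B: 14 + 7 = 21.

21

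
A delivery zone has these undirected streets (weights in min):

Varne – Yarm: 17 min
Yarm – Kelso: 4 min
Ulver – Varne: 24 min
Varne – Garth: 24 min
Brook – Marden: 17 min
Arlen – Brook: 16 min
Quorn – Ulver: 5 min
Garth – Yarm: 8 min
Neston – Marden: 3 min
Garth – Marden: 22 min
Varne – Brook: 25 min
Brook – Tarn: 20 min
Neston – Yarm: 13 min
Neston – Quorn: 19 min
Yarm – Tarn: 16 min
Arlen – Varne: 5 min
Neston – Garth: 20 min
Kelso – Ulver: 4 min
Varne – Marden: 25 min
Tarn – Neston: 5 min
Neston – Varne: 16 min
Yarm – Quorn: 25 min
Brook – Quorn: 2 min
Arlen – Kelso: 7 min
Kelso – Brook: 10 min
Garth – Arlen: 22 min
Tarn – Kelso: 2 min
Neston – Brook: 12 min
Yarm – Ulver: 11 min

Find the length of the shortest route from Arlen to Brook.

Candidate routes:
Arlen - Kelso - Brook: 7+10 = 17
Arlen - Brook: 16 = 16
The minimum is 16 min via Arlen - Brook.

16 min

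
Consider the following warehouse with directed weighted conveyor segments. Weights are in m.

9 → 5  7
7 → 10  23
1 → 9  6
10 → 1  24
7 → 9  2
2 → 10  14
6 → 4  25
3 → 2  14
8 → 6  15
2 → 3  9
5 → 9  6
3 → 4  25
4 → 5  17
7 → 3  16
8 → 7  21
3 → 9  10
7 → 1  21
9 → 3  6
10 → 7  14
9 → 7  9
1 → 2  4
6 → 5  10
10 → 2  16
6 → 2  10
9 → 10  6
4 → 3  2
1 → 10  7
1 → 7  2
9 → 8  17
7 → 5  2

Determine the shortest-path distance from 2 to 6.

51 m

Shortest distances from 2:
2: 0
3: 9  (via 2)
10: 14  (via 2)
9: 19  (via 3)
5: 26  (via 9)
7: 28  (via 10)
4: 34  (via 3)
8: 36  (via 9)
1: 38  (via 10)
6: 51  (via 8)
Shortest route: 2–3–9–8–6 = 51 m.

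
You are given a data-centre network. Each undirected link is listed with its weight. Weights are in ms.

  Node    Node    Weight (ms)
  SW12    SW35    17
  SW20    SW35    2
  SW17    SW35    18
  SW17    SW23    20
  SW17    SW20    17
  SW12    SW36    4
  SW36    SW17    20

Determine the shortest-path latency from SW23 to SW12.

Shortest distances from SW23:
SW23: 0
SW17: 20  (via SW23)
SW20: 37  (via SW17)
SW35: 38  (via SW17)
SW36: 40  (via SW17)
SW12: 44  (via SW36)
Shortest route: SW23–SW17–SW36–SW12 = 44 ms.

44 ms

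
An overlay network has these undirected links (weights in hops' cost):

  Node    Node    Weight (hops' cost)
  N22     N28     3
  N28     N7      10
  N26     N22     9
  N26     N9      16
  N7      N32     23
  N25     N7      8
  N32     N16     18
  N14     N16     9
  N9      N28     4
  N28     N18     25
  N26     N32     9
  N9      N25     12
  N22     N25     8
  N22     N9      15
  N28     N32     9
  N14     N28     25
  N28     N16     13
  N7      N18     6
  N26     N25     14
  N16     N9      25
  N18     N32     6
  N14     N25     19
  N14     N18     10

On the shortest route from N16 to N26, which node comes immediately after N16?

Enumerating some paths:
N16 - N32 - N26: 18+9 = 27
N16 - N28 - N22 - N26: 13+3+9 = 25
The minimum is 25 hops' cost via N16 - N28 - N22 - N26.
So from N16 the first move is to N28.

N28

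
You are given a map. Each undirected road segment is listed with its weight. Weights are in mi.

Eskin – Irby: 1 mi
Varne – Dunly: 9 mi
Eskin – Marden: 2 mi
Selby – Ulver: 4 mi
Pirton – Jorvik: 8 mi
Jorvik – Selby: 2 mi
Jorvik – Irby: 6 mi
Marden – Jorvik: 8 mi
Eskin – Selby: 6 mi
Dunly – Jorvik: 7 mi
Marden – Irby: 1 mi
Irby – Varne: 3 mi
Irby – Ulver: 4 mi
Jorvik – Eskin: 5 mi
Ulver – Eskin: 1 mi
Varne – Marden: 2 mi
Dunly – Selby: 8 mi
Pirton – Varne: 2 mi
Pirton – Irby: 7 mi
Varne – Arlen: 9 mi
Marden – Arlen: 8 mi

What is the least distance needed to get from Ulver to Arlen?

Running Dijkstra from Ulver:
Ulver: 0
Eskin: 1  (via Ulver)
Irby: 2  (via Eskin)
Marden: 3  (via Eskin)
Selby: 4  (via Ulver)
Varne: 5  (via Irby)
Jorvik: 6  (via Eskin)
Pirton: 7  (via Varne)
Arlen: 11  (via Marden)
Shortest route: Ulver → Eskin → Marden → Arlen = 11 mi.

11 mi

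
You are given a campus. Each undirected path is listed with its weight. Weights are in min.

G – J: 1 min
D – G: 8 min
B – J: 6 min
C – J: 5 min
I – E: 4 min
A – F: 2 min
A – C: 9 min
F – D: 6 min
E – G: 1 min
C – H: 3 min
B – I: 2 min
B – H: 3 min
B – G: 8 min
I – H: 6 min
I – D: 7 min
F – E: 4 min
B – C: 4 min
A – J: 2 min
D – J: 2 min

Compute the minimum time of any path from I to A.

8 min

Settle nodes by increasing distance from I:
I: 0
B: 2  (via I)
E: 4  (via I)
G: 5  (via E)
H: 5  (via B)
C: 6  (via B)
J: 6  (via G)
D: 7  (via I)
A: 8  (via J)
Shortest route: I–E–G–J–A = 8 min.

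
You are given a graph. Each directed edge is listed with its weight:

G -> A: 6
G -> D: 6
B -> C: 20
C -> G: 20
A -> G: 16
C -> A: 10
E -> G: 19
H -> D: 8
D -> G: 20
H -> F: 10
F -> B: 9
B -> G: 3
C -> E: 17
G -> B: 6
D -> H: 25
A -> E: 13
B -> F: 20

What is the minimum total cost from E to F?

Running Dijkstra from E:
E: 0
G: 19  (via E)
A: 25  (via G)
B: 25  (via G)
D: 25  (via G)
C: 45  (via B)
F: 45  (via B)
Shortest route: E → G → B → F = 45.

45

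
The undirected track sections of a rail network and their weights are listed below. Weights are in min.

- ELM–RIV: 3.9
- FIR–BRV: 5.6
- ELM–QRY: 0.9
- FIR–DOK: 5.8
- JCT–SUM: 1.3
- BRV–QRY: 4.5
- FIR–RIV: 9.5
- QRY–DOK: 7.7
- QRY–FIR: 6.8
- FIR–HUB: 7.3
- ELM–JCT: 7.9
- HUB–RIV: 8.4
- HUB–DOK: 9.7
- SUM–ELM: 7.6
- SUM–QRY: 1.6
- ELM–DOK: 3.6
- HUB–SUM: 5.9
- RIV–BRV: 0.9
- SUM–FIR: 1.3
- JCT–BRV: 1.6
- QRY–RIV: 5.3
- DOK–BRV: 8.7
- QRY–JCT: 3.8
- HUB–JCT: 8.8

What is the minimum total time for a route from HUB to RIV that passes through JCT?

9.7 min

Best HUB to JCT: HUB → SUM → JCT costing 7.2
Best JCT to RIV: JCT → BRV → RIV costing 2.5
Total via JCT: 7.2 + 2.5 = 9.7 min.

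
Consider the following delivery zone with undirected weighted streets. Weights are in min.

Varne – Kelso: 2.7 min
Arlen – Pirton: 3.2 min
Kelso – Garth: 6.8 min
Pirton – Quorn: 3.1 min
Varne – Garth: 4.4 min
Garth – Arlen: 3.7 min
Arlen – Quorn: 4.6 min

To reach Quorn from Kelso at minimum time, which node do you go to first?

Candidate routes:
Kelso - Garth - Arlen - Quorn: 6.8+3.7+4.6 = 15.1
Kelso - Varne - Garth - Arlen - Quorn: 2.7+4.4+3.7+4.6 = 15.4
The minimum is 15.1 min via Kelso - Garth - Arlen - Quorn.
So from Kelso the first move is to Garth.

Garth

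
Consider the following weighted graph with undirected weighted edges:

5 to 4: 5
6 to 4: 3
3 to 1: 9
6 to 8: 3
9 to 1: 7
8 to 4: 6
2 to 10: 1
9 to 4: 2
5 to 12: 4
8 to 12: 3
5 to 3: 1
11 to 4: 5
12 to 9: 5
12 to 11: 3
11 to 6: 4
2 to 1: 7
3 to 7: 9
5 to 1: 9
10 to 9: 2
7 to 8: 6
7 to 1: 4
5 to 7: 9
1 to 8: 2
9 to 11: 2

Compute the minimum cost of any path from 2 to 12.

Candidate routes:
2–1–8–12: 7+2+3 = 12
2–10–9–12: 1+2+5 = 8
Cheapest is 2–10–9–12 at 8.

8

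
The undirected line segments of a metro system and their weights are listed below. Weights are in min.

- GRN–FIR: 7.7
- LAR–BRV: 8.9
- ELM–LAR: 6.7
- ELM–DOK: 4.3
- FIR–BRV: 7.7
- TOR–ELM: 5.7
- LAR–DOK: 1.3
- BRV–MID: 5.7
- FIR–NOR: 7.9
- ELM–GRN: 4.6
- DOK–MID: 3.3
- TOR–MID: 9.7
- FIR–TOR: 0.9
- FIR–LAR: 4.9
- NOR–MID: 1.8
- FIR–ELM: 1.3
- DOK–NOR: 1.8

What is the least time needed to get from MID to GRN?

12.2 min

Running Dijkstra from MID:
MID: 0
NOR: 1.8  (via MID)
DOK: 3.3  (via MID)
LAR: 4.6  (via DOK)
BRV: 5.7  (via MID)
ELM: 7.6  (via DOK)
FIR: 8.9  (via ELM)
TOR: 9.7  (via MID)
GRN: 12.2  (via ELM)
Shortest route: MID–DOK–ELM–GRN = 12.2 min.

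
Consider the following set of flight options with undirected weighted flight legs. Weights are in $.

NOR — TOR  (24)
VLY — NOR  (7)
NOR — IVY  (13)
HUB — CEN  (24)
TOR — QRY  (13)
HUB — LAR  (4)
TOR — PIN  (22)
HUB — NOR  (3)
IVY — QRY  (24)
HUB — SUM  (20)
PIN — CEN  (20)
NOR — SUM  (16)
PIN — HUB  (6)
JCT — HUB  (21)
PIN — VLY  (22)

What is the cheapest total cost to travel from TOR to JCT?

$48

Settle nodes by increasing distance from TOR:
TOR: 0
QRY: 13  (via TOR)
PIN: 22  (via TOR)
NOR: 24  (via TOR)
HUB: 27  (via NOR)
VLY: 31  (via NOR)
LAR: 31  (via HUB)
IVY: 37  (via QRY)
SUM: 40  (via NOR)
CEN: 42  (via PIN)
JCT: 48  (via HUB)
Shortest route: TOR → NOR → HUB → JCT = $48.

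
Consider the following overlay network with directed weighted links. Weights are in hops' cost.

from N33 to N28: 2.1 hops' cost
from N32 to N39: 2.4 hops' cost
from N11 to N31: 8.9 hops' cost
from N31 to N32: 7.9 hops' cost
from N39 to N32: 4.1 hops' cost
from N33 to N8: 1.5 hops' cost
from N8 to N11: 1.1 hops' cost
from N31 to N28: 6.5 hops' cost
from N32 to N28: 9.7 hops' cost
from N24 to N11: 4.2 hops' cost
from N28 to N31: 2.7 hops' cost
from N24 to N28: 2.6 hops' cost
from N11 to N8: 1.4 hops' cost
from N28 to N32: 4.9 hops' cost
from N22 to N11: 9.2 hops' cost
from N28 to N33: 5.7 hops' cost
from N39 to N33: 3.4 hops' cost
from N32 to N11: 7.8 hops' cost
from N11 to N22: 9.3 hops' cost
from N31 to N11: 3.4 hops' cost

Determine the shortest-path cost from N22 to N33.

Candidate routes:
N22 → N11 → N31 → N28 → N32 → N39 → N33: 9.2+8.9+6.5+4.9+2.4+3.4 = 35.3
N22 → N11 → N31 → N32 → N39 → N33: 9.2+8.9+7.9+2.4+3.4 = 31.8
N22 → N11 → N31 → N28 → N33: 9.2+8.9+6.5+5.7 = 30.3
Cheapest is N22 → N11 → N31 → N28 → N33 at 30.3 hops' cost.

30.3 hops' cost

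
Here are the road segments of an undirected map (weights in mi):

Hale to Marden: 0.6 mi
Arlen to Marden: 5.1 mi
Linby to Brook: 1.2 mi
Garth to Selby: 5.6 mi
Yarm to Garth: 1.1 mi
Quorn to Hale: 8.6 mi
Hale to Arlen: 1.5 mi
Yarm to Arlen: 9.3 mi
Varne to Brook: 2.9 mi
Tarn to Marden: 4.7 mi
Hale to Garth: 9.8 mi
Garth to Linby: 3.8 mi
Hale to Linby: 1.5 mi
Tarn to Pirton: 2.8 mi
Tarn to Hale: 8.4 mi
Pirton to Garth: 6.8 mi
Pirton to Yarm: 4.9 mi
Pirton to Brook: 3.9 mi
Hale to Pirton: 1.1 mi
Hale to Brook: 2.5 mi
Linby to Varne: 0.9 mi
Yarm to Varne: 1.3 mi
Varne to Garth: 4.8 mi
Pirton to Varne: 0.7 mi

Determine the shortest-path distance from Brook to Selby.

10.1 mi

Candidate routes:
Brook - Linby - Varne - Yarm - Garth - Selby: 1.2+0.9+1.3+1.1+5.6 = 10.1
Brook - Linby - Garth - Selby: 1.2+3.8+5.6 = 10.6
Cheapest is Brook - Linby - Varne - Yarm - Garth - Selby at 10.1 mi.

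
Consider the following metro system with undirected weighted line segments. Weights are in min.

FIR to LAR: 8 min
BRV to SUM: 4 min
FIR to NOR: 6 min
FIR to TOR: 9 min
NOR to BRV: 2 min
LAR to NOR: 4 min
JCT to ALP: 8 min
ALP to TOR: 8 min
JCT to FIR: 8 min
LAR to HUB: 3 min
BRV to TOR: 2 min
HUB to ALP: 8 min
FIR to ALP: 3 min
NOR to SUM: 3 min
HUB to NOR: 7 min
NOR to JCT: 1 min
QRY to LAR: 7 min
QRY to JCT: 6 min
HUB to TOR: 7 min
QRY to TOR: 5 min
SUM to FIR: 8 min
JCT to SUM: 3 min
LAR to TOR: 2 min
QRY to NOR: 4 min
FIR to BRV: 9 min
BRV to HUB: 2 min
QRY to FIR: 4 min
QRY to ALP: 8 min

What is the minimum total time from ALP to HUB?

Shortest distances from ALP:
ALP: 0
FIR: 3  (via ALP)
QRY: 7  (via FIR)
JCT: 8  (via ALP)
HUB: 8  (via ALP)
Shortest route: ALP → HUB = 8 min.

8 min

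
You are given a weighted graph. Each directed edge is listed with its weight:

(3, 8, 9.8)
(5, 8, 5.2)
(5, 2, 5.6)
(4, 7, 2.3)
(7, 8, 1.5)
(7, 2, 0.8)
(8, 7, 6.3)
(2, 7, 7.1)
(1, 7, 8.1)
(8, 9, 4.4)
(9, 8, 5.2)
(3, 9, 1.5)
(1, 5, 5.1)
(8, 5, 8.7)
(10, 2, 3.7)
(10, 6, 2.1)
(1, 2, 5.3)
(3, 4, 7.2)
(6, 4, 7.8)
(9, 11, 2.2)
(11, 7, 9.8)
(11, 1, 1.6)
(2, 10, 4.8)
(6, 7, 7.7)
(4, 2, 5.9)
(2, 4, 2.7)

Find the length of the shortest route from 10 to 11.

Enumerating some paths:
10 → 6 → 7 → 8 → 9 → 11: 2.1+7.7+1.5+4.4+2.2 = 17.9
10 → 2 → 7 → 8 → 9 → 11: 3.7+7.1+1.5+4.4+2.2 = 18.9
10 → 2 → 4 → 7 → 8 → 9 → 11: 3.7+2.7+2.3+1.5+4.4+2.2 = 16.8
Cheapest is 10 → 2 → 4 → 7 → 8 → 9 → 11 at 16.8.

16.8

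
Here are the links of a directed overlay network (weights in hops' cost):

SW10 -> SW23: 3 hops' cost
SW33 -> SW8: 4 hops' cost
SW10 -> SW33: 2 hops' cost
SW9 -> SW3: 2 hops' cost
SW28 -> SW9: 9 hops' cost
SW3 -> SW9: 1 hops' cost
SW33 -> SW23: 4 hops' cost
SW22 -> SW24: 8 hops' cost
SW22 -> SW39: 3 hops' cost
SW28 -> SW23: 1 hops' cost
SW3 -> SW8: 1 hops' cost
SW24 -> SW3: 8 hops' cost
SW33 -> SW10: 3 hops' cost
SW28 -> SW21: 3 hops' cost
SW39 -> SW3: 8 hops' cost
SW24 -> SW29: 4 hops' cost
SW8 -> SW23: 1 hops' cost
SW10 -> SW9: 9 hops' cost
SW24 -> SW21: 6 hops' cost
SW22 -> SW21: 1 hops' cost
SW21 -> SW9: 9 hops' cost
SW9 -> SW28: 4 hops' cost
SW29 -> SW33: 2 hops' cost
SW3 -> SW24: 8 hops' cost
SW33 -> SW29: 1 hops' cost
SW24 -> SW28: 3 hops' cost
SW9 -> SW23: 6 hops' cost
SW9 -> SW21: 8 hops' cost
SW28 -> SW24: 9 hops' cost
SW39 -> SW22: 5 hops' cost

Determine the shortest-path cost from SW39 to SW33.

Settle nodes by increasing distance from SW39:
SW39: 0
SW22: 5  (via SW39)
SW21: 6  (via SW22)
SW3: 8  (via SW39)
SW9: 9  (via SW3)
SW8: 9  (via SW3)
SW23: 10  (via SW8)
SW24: 13  (via SW22)
SW28: 13  (via SW9)
SW29: 17  (via SW24)
SW33: 19  (via SW29)
Shortest route: SW39 → SW22 → SW24 → SW29 → SW33 = 19 hops' cost.

19 hops' cost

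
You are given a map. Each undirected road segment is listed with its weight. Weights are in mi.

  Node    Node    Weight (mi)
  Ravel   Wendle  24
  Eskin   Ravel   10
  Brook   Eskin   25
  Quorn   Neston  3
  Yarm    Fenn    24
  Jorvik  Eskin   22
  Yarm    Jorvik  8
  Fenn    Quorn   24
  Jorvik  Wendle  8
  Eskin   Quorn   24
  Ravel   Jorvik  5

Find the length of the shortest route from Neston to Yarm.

Candidate routes:
Neston → Quorn → Fenn → Yarm: 3+24+24 = 51
Neston → Quorn → Eskin → Ravel → Jorvik → Yarm: 3+24+10+5+8 = 50
Neston → Quorn → Eskin → Jorvik → Yarm: 3+24+22+8 = 57
Neston → Quorn → Eskin → Ravel → Wendle → Jorvik → Yarm: 3+24+10+24+8+8 = 77
Cheapest is Neston → Quorn → Eskin → Ravel → Jorvik → Yarm at 50 mi.

50 mi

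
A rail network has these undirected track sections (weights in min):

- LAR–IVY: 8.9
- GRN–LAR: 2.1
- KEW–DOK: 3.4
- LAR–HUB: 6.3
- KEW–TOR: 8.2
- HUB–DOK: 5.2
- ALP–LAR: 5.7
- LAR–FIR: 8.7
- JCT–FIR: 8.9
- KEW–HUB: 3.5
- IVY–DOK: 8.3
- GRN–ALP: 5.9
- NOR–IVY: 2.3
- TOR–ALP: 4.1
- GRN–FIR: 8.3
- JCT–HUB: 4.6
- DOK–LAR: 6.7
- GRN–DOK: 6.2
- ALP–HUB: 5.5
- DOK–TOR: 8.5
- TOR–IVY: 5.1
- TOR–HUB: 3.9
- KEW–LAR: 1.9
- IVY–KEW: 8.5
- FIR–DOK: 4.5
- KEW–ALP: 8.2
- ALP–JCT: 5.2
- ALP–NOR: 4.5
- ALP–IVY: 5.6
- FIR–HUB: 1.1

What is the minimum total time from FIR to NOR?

11.1 min

Candidate routes:
FIR - HUB - TOR - ALP - NOR: 1.1+3.9+4.1+4.5 = 13.6
FIR - HUB - ALP - IVY - NOR: 1.1+5.5+5.6+2.3 = 14.5
FIR - HUB - TOR - IVY - NOR: 1.1+3.9+5.1+2.3 = 12.4
FIR - HUB - ALP - NOR: 1.1+5.5+4.5 = 11.1
The minimum is 11.1 min via FIR - HUB - ALP - NOR.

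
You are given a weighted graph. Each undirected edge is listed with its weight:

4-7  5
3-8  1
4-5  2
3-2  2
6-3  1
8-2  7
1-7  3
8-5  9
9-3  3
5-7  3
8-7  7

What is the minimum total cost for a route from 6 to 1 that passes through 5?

17

Best 6 to 5: 6 → 3 → 8 → 5 costing 11
Shortest 5→1: 5 → 7 → 1 = 6
Total via 5: 11 + 6 = 17.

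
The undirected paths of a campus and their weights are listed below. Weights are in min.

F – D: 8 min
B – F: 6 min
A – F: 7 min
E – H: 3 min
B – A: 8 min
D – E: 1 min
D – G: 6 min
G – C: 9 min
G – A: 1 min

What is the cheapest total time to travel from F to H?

Settle nodes by increasing distance from F:
F: 0
B: 6  (via F)
A: 7  (via F)
D: 8  (via F)
G: 8  (via A)
E: 9  (via D)
H: 12  (via E)
Shortest route: F → D → E → H = 12 min.

12 min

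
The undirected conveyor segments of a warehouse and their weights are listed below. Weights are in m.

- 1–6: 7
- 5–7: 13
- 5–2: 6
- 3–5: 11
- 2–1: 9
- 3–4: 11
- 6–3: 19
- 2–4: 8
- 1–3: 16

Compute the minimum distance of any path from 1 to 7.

28 m

Candidate routes:
1 → 2 → 5 → 7: 9+6+13 = 28
1 → 3 → 5 → 7: 16+11+13 = 40
The minimum is 28 m via 1 → 2 → 5 → 7.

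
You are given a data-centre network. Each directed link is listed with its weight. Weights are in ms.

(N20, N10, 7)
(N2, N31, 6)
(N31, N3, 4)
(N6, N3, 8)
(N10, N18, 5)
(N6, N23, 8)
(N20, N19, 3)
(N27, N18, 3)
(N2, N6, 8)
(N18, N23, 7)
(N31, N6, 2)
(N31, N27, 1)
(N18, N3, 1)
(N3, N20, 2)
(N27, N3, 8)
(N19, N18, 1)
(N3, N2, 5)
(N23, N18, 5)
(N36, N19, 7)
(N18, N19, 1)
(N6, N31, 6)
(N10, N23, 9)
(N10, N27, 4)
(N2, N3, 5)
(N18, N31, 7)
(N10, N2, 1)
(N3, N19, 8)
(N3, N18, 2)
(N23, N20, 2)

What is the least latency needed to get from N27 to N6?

Enumerating some paths:
N27 → N3 → N18 → N31 → N6: 8+2+7+2 = 19
N27 → N18 → N3 → N2 → N31 → N6: 3+1+5+6+2 = 17
N27 → N18 → N3 → N2 → N6: 3+1+5+8 = 17
N27 → N18 → N31 → N6: 3+7+2 = 12
Cheapest is N27 → N18 → N31 → N6 at 12 ms.

12 ms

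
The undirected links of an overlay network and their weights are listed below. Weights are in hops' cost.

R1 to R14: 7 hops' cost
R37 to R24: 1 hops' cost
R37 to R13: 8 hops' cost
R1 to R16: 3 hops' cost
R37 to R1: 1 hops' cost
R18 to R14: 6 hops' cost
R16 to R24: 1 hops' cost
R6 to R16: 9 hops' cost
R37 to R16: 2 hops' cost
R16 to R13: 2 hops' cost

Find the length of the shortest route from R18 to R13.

18 hops' cost

Enumerating some paths:
R18 - R14 - R1 - R37 - R13: 6+7+1+8 = 22
R18 - R14 - R1 - R16 - R37 - R13: 6+7+3+2+8 = 26
R18 - R14 - R1 - R16 - R13: 6+7+3+2 = 18
The minimum is 18 hops' cost via R18 - R14 - R1 - R16 - R13.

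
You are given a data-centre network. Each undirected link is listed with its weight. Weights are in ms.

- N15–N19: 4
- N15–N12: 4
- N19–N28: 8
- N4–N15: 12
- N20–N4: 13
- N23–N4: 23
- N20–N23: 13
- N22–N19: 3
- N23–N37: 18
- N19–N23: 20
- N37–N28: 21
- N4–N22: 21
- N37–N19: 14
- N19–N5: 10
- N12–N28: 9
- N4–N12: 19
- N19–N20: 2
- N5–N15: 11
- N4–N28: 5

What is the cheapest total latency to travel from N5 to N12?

15 ms

Settle nodes by increasing distance from N5:
N5: 0
N19: 10  (via N5)
N15: 11  (via N5)
N20: 12  (via N19)
N22: 13  (via N19)
N12: 15  (via N15)
Shortest route: N5 → N15 → N12 = 15 ms.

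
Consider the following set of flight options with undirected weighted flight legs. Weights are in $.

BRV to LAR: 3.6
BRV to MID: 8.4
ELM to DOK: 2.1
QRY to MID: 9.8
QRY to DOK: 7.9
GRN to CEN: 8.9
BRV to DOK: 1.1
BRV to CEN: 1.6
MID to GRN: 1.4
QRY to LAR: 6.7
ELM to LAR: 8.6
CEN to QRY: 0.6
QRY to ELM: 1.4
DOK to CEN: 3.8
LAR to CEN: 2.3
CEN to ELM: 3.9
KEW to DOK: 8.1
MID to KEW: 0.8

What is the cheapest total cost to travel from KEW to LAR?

Candidate routes:
KEW → MID → BRV → LAR: 0.8+8.4+3.6 = 12.8
KEW → DOK → BRV → CEN → LAR: 8.1+1.1+1.6+2.3 = 13.1
The minimum is $12.8 via KEW → MID → BRV → LAR.

$12.8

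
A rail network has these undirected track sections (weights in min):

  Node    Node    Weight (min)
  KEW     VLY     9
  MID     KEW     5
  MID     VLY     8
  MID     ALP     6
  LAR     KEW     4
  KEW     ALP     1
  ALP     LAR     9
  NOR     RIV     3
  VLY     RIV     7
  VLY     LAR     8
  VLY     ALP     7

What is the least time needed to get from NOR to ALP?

Shortest distances from NOR:
NOR: 0
RIV: 3  (via NOR)
VLY: 10  (via RIV)
ALP: 17  (via VLY)
Shortest route: NOR–RIV–VLY–ALP = 17 min.

17 min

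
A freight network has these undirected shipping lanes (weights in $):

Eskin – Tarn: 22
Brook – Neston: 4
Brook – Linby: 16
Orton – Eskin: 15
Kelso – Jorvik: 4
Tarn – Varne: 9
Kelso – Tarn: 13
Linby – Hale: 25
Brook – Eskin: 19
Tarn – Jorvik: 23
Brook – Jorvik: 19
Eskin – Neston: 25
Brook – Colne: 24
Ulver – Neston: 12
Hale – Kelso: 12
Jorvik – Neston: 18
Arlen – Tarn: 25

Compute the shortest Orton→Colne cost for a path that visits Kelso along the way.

$97

Best Orton to Kelso: Orton → Eskin → Tarn → Kelso costing 50
Shortest Kelso→Colne: Kelso → Jorvik → Brook → Colne = 47
Total via Kelso: 50 + 47 = $97.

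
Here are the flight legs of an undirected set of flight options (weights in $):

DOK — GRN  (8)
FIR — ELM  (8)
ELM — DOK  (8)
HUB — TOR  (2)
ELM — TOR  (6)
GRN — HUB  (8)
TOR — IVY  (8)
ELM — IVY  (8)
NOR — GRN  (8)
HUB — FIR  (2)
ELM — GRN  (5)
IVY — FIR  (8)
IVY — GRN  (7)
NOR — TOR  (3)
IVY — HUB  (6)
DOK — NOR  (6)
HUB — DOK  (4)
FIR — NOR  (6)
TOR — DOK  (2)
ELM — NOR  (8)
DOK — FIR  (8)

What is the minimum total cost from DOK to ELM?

Settle nodes by increasing distance from DOK:
DOK: 0
TOR: 2  (via DOK)
HUB: 4  (via DOK)
NOR: 5  (via TOR)
FIR: 6  (via HUB)
ELM: 8  (via DOK)
Shortest route: DOK–ELM = $8.

$8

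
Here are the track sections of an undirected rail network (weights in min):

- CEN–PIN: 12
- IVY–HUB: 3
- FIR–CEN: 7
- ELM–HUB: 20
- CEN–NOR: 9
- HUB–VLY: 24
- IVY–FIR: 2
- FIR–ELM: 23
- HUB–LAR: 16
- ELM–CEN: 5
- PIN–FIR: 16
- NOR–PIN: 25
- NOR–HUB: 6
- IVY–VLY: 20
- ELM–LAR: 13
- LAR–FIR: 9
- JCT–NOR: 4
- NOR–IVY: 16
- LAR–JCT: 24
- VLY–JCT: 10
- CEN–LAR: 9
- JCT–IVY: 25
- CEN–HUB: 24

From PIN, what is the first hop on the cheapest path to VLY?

CEN

Compare a few routes:
PIN - NOR - JCT - VLY: 25+4+10 = 39
PIN - CEN - NOR - JCT - VLY: 12+9+4+10 = 35
PIN - FIR - IVY - VLY: 16+2+20 = 38
Cheapest is PIN - CEN - NOR - JCT - VLY at 35 min.
So from PIN the first move is to CEN.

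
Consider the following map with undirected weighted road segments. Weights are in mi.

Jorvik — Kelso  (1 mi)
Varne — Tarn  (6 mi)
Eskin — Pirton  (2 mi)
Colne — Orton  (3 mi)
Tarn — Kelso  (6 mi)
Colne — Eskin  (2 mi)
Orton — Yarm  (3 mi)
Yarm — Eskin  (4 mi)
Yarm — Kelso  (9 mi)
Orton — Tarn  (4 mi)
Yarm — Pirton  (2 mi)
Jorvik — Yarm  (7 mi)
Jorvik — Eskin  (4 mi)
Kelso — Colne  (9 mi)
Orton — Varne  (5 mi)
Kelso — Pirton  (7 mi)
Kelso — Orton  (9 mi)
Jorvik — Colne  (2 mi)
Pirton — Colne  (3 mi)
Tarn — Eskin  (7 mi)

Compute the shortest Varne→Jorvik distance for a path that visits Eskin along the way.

14 mi

Shortest Varne→Eskin: Varne → Orton → Colne → Eskin = 10
Best Eskin to Jorvik: Eskin → Jorvik costing 4
Total via Eskin: 10 + 4 = 14 mi.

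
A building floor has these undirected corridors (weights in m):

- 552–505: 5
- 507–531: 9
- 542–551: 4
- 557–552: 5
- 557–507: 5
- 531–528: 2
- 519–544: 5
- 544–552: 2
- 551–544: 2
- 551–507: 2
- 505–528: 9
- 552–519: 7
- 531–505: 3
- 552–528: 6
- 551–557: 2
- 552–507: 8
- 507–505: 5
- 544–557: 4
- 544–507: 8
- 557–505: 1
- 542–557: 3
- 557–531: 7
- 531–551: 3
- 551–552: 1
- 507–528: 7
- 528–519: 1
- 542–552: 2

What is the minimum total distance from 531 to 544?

Enumerating some paths:
531 - 528 - 519 - 544: 2+1+5 = 8
531 - 551 - 552 - 544: 3+1+2 = 6
531 - 551 - 544: 3+2 = 5
Cheapest is 531 - 551 - 544 at 5 m.

5 m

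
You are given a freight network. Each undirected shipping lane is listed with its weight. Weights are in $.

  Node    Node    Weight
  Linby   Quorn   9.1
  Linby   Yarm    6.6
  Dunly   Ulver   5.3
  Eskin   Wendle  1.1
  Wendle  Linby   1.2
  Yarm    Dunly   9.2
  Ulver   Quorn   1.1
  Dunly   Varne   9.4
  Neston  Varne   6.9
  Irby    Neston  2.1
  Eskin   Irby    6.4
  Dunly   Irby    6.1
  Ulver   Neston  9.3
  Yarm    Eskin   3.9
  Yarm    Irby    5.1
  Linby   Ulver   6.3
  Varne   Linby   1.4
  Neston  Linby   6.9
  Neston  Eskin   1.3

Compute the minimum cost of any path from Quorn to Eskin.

Shortest distances from Quorn:
Quorn: 0
Ulver: 1.1  (via Quorn)
Dunly: 6.4  (via Ulver)
Linby: 7.4  (via Ulver)
Wendle: 8.6  (via Linby)
Varne: 8.8  (via Linby)
Eskin: 9.7  (via Wendle)
Shortest route: Quorn → Ulver → Linby → Wendle → Eskin = $9.7.

$9.7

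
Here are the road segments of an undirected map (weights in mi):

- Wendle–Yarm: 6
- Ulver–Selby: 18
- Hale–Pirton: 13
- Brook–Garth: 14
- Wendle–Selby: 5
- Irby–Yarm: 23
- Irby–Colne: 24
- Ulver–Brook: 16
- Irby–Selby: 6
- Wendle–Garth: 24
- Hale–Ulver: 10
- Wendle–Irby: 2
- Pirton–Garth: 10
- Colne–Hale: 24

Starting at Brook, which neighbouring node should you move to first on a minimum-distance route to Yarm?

Garth

Enumerating some paths:
Brook → Ulver → Selby → Irby → Yarm: 16+18+6+23 = 63
Brook → Ulver → Selby → Irby → Wendle → Yarm: 16+18+6+2+6 = 48
Brook → Garth → Wendle → Yarm: 14+24+6 = 44
Brook → Ulver → Selby → Wendle → Yarm: 16+18+5+6 = 45
Cheapest is Brook → Garth → Wendle → Yarm at 44 mi.
So from Brook the first move is to Garth.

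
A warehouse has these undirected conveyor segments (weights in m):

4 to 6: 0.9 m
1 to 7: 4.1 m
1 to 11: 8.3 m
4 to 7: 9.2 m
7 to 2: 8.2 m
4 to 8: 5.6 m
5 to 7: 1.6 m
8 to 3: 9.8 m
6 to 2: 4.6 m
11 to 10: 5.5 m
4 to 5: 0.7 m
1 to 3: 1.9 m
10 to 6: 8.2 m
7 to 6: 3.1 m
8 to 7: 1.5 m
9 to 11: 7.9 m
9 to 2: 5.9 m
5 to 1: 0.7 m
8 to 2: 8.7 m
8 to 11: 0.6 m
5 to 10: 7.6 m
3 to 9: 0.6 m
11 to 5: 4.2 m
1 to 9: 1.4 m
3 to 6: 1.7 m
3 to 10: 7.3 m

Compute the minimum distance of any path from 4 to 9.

2.8 m

Running Dijkstra from 4:
4: 0
5: 0.7  (via 4)
6: 0.9  (via 4)
1: 1.4  (via 5)
7: 2.3  (via 5)
3: 2.6  (via 6)
9: 2.8  (via 1)
Shortest route: 4 → 5 → 1 → 9 = 2.8 m.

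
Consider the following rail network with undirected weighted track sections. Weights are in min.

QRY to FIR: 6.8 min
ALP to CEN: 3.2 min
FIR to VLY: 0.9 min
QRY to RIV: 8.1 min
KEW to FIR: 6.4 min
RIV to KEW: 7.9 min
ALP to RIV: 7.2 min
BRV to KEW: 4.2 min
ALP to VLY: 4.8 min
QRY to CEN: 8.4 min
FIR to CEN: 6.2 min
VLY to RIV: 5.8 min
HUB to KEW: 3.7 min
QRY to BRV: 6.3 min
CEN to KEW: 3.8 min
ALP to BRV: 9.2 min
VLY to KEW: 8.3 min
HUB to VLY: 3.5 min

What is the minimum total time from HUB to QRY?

11.2 min

Settle nodes by increasing distance from HUB:
HUB: 0
VLY: 3.5  (via HUB)
KEW: 3.7  (via HUB)
FIR: 4.4  (via VLY)
CEN: 7.5  (via KEW)
BRV: 7.9  (via KEW)
ALP: 8.3  (via VLY)
RIV: 9.3  (via VLY)
QRY: 11.2  (via FIR)
Shortest route: HUB → VLY → FIR → QRY = 11.2 min.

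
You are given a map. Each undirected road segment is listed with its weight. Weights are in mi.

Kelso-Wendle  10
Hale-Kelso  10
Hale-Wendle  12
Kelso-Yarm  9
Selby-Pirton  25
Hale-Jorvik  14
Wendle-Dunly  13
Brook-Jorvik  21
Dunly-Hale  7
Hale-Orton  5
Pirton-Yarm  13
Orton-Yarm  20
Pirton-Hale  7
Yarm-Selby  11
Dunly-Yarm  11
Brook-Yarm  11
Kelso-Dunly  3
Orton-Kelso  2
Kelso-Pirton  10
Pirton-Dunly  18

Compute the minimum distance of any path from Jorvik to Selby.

Shortest distances from Jorvik:
Jorvik: 0
Hale: 14  (via Jorvik)
Orton: 19  (via Hale)
Pirton: 21  (via Hale)
Brook: 21  (via Jorvik)
Dunly: 21  (via Hale)
Kelso: 21  (via Orton)
Wendle: 26  (via Hale)
Yarm: 30  (via Kelso)
Selby: 41  (via Yarm)
Shortest route: Jorvik–Hale–Orton–Kelso–Yarm–Selby = 41 mi.

41 mi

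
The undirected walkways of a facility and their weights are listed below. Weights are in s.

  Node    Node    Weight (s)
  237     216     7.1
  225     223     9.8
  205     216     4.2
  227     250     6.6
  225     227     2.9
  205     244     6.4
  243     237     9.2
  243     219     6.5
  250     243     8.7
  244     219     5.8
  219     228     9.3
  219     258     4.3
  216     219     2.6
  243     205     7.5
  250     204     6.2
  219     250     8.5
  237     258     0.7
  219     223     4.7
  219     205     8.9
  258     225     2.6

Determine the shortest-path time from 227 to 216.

12.4 s

Running Dijkstra from 227:
227: 0
225: 2.9  (via 227)
258: 5.5  (via 225)
237: 6.2  (via 258)
250: 6.6  (via 227)
219: 9.8  (via 258)
216: 12.4  (via 219)
Shortest route: 227 → 225 → 258 → 219 → 216 = 12.4 s.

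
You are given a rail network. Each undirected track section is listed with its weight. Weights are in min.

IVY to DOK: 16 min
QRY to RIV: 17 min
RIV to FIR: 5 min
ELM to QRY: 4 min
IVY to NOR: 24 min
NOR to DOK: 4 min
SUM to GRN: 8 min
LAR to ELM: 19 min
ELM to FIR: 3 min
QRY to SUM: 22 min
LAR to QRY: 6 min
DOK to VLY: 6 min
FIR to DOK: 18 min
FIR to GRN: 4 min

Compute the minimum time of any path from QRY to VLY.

Enumerating some paths:
QRY - ELM - FIR - DOK - VLY: 4+3+18+6 = 31
QRY - RIV - FIR - DOK - VLY: 17+5+18+6 = 46
The minimum is 31 min via QRY - ELM - FIR - DOK - VLY.

31 min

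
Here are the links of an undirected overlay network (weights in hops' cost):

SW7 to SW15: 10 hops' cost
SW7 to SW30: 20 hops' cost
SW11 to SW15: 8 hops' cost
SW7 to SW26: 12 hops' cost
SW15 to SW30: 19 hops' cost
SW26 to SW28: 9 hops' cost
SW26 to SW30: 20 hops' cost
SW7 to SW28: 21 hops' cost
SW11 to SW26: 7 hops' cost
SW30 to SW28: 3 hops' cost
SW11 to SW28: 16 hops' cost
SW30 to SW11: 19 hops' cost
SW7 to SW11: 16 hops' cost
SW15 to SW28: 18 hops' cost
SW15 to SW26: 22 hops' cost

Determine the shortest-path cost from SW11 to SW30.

Running Dijkstra from SW11:
SW11: 0
SW26: 7  (via SW11)
SW15: 8  (via SW11)
SW7: 16  (via SW11)
SW28: 16  (via SW11)
SW30: 19  (via SW11)
Shortest route: SW11 → SW30 = 19 hops' cost.

19 hops' cost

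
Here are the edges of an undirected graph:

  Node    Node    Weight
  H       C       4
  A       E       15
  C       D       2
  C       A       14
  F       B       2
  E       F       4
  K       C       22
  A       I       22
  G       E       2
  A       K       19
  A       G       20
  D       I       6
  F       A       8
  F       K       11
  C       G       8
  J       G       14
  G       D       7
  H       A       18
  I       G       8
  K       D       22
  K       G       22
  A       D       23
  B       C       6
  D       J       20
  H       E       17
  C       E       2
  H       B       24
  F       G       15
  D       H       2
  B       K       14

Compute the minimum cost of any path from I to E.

Enumerating some paths:
I → D → H → C → E: 6+2+4+2 = 14
I → D → C → E: 6+2+2 = 10
Cheapest is I → D → C → E at 10.

10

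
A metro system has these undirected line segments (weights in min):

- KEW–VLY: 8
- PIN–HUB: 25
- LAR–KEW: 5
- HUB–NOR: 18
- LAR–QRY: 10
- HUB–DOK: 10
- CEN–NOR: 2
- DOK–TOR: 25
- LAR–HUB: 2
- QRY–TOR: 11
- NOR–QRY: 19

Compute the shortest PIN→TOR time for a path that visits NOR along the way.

Shortest PIN→NOR: PIN → HUB → NOR = 43
Shortest NOR→TOR: NOR → QRY → TOR = 30
Total via NOR: 43 + 30 = 73 min.

73 min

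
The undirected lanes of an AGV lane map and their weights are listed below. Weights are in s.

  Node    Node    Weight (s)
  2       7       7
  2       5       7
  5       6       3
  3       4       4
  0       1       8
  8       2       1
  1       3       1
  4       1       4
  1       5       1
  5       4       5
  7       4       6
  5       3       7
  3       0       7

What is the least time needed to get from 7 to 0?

Candidate routes:
7 → 4 → 1 → 0: 6+4+8 = 18
7 → 4 → 1 → 3 → 0: 6+4+1+7 = 18
7 → 4 → 3 → 0: 6+4+7 = 17
7 → 4 → 3 → 1 → 0: 6+4+1+8 = 19
Cheapest is 7 → 4 → 3 → 0 at 17 s.

17 s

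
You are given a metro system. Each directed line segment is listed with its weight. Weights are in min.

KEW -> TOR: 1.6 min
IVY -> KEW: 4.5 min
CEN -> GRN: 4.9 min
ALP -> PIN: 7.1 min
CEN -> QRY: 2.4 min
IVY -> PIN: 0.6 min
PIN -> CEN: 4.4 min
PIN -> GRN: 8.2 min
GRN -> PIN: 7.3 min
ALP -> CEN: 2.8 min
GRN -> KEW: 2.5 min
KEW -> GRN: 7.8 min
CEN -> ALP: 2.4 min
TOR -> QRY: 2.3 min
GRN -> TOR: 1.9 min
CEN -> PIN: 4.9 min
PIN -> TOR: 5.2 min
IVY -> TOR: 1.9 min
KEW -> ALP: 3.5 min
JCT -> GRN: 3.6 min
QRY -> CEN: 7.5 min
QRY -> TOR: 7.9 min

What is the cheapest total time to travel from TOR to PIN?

Enumerating some paths:
TOR → QRY → CEN → ALP → PIN: 2.3+7.5+2.4+7.1 = 19.3
TOR → QRY → CEN → PIN: 2.3+7.5+4.9 = 14.7
TOR → QRY → CEN → GRN → PIN: 2.3+7.5+4.9+7.3 = 22
The minimum is 14.7 min via TOR → QRY → CEN → PIN.

14.7 min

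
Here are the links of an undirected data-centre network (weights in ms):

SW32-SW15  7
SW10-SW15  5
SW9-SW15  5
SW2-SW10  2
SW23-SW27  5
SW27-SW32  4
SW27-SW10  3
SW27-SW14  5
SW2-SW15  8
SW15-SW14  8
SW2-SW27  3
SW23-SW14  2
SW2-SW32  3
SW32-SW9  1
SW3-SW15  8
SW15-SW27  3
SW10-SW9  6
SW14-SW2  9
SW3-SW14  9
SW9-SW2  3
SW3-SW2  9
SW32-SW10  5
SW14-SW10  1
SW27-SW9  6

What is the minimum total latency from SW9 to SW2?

Settle nodes by increasing distance from SW9:
SW9: 0
SW32: 1  (via SW9)
SW2: 3  (via SW9)
Shortest route: SW9 → SW2 = 3 ms.

3 ms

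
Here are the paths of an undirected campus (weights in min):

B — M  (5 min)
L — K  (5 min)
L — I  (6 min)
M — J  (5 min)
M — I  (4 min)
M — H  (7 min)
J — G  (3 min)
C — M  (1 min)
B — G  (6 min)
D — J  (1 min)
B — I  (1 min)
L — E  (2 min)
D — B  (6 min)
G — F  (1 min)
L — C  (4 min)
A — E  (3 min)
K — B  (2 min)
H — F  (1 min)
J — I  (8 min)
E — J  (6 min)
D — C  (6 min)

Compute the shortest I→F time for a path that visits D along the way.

12 min

Shortest I→D: I → B → D = 7
Best D to F: D → J → G → F costing 5
Total via D: 7 + 5 = 12 min.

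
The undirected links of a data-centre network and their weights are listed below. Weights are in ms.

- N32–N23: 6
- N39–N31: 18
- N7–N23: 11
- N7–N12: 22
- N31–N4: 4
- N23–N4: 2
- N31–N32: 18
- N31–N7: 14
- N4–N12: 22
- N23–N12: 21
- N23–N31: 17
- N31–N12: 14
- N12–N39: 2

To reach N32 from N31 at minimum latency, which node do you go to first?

N4

Compare a few routes:
N31–N32: 18 = 18
N31–N4–N23–N32: 4+2+6 = 12
The minimum is 12 ms via N31–N4–N23–N32.
So from N31 the first move is to N4.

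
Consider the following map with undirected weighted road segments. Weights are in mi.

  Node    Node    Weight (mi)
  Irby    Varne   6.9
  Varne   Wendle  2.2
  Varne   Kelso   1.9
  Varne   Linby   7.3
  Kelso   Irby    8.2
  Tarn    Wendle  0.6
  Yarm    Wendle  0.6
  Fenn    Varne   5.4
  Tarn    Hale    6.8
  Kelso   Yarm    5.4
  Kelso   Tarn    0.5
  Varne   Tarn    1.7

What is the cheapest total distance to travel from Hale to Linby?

15.8 mi

Running Dijkstra from Hale:
Hale: 0
Tarn: 6.8  (via Hale)
Kelso: 7.3  (via Tarn)
Wendle: 7.4  (via Tarn)
Yarm: 8  (via Wendle)
Varne: 8.5  (via Tarn)
Fenn: 13.9  (via Varne)
Irby: 15.4  (via Varne)
Linby: 15.8  (via Varne)
Shortest route: Hale–Tarn–Varne–Linby = 15.8 mi.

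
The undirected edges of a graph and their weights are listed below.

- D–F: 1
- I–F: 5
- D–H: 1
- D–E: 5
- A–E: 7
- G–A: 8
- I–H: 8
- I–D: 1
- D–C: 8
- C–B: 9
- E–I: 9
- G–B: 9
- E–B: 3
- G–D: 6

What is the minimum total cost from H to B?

Enumerating some paths:
H–D–E–B: 1+5+3 = 9
H–D–I–E–B: 1+1+9+3 = 14
The minimum is 9 via H–D–E–B.

9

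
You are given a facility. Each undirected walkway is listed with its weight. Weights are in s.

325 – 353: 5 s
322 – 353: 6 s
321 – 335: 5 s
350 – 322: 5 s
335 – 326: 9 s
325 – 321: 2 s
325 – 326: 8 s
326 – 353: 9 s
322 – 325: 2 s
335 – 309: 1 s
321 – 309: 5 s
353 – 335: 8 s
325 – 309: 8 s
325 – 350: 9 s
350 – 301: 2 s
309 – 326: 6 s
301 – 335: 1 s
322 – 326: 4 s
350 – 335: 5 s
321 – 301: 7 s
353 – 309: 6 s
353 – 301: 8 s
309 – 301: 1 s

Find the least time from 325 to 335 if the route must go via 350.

Shortest 325→350: 325–322–350 = 7
Best 350 to 335: 350–301–335 costing 3
Total via 350: 7 + 3 = 10 s.

10 s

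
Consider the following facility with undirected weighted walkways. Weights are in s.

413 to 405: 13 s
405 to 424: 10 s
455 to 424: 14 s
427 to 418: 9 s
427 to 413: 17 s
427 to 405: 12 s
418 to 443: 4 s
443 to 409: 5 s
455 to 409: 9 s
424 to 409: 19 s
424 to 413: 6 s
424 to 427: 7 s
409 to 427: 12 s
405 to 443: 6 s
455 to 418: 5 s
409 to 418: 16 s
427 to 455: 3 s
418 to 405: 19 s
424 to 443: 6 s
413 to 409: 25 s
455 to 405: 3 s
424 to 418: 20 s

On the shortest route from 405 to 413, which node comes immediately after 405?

Compare a few routes:
405 → 424 → 413: 10+6 = 16
405 → 443 → 424 → 413: 6+6+6 = 18
405 → 413: 13 = 13
The minimum is 13 s via 405 → 413.
So from 405 the first move is to 413.

413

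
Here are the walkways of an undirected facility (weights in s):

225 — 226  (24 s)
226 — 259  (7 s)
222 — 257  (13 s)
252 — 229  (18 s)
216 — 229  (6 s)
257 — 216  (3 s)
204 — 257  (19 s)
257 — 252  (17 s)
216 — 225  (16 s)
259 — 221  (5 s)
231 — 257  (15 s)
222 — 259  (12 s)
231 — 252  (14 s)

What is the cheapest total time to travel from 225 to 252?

36 s

Settle nodes by increasing distance from 225:
225: 0
216: 16  (via 225)
257: 19  (via 216)
229: 22  (via 216)
226: 24  (via 225)
259: 31  (via 226)
222: 32  (via 257)
231: 34  (via 257)
221: 36  (via 259)
252: 36  (via 257)
Shortest route: 225 → 216 → 257 → 252 = 36 s.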